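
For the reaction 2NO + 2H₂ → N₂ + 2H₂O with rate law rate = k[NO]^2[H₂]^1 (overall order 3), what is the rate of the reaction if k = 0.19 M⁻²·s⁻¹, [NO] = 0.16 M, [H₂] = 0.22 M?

0.00107 M/s

Step 1: The rate law is rate = k[NO]^2[H₂]^1, overall order = 2+1 = 3
Step 2: Substitute values: rate = 0.19 × (0.16)^2 × (0.22)^1
Step 3: rate = 0.19 × 0.0256 × 0.22 = 0.00107008 M/s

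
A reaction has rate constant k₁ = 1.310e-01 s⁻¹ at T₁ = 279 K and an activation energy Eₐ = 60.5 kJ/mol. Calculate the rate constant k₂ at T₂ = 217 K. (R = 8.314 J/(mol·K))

7.602e-05 s⁻¹

Step 1: Use the two-temperature Arrhenius form: ln(k₂/k₁) = -Eₐ/R × (1/T₂ - 1/T₁)
Step 2: Convert Eₐ to J/mol: 60.5 kJ/mol = 60500 J/mol
Step 3: 1/T₂ - 1/T₁ = 1/217 - 1/279 = 1.024066e-03 K⁻¹
Step 4: ln(k₂/k₁) = -60500/8.314 × 1.024066e-03 = -7.45201
Step 5: k₂ = k₁ × exp(-7.45201) = 1.310e-01 × 5.80274e-04 = 7.602e-05 s⁻¹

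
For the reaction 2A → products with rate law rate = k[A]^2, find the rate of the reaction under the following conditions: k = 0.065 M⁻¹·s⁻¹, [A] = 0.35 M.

0.007962 M/s

Step 1: Identify the rate law: rate = k[A]^2
Step 2: Substitute values: rate = 0.065 × (0.35)^2
Step 3: Calculate: rate = 0.065 × 0.1225 = 0.0079625 M/s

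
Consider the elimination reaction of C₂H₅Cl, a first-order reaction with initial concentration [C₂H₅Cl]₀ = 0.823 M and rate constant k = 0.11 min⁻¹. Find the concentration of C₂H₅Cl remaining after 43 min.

0.007264 M

Step 1: For a first-order reaction: [C₂H₅Cl] = [C₂H₅Cl]₀ × e^(-kt)
Step 2: [C₂H₅Cl] = 0.823 × e^(-0.11 × 43)
Step 3: [C₂H₅Cl] = 0.823 × e^(-4.73)
Step 4: [C₂H₅Cl] = 0.823 × 0.00882647 = 0.007264 M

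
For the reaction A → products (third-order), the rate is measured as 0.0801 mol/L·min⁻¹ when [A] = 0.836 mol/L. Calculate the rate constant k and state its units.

0.1371 (mol/L)⁻²·min⁻¹

Step 1: rate = k[A]^3, so k = rate / [A]^3.
Step 2: k = 0.0801 / (0.836)^3 = 0.0801 / 0.5843.
Step 3: k = 0.1371 (mol/L)⁻²·min⁻¹.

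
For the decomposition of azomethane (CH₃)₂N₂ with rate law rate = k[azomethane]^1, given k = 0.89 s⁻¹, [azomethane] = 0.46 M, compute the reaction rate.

0.4094 M/s

Step 1: Identify the rate law: rate = k[azomethane]^1
Step 2: Substitute values: rate = 0.89 × (0.46)^1
Step 3: Calculate: rate = 0.89 × 0.46 = 0.4094 M/s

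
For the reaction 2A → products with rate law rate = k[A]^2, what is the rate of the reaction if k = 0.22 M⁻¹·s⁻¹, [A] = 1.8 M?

0.7128 M/s

Step 1: Identify the rate law: rate = k[A]^2
Step 2: Substitute values: rate = 0.22 × (1.8)^2
Step 3: Calculate: rate = 0.22 × 3.24 = 0.7128 M/s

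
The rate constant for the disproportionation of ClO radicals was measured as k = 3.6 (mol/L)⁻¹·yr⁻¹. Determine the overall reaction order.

second order (2)

Step 1: The units of k for an nth-order reaction are (concentration)^(1-n)·(time)⁻¹.
Step 2: Here k has units (mol/L)⁻¹·yr⁻¹, so the concentration exponent is -1.
Step 3: 1 - n = -1 ⇒ n = 2. The reaction is second order.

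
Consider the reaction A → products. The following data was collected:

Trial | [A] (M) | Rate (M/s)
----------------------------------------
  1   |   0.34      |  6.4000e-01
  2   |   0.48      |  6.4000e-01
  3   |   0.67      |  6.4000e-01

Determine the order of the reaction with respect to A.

zeroth order (0)

Step 1: Compare trials - when concentration changes, rate stays constant.
Step 2: rate₂/rate₁ = 6.4000e-01/6.4000e-01 = 1
Step 3: [A]₂/[A]₁ = 0.48/0.34 = 1.412
Step 4: Since rate ratio ≈ (conc ratio)^0, the reaction is zeroth order.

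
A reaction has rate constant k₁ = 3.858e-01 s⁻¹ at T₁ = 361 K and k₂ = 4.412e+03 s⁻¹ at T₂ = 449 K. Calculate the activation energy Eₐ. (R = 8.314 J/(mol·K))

143.1 kJ/mol

Step 1: Use the two-temperature Arrhenius form: ln(k₂/k₁) = -Eₐ/R × (1/T₂ - 1/T₁)
Step 2: ln(k₂/k₁) = ln(4.412e+03/3.858e-01) = ln(11436) = 9.34452
Step 3: 1/T₂ - 1/T₁ = 1/449 - 1/361 = -5.429116e-04 K⁻¹
Step 4: Eₐ = -R × ln(k₂/k₁) / (1/T₂ - 1/T₁) = -8.314 × 9.34452 / -5.429116e-04
Step 5: Eₐ = 1.4310e+05 J/mol = 143.1 kJ/mol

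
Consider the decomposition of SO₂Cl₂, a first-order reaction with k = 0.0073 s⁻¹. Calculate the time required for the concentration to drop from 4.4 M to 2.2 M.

94.95 s

Step 1: For first-order: t = ln([SO₂Cl₂]₀/[SO₂Cl₂])/k
Step 2: t = ln(4.4/2.2)/0.0073
Step 3: t = ln(2)/0.0073
Step 4: t = 0.6931/0.0073 = 94.95 s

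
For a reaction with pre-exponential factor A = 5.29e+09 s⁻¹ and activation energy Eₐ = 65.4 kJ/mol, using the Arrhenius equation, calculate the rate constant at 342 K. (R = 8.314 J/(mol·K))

5.42e-01 s⁻¹

Step 1: Use the Arrhenius equation: k = A × exp(-Eₐ/RT)
Step 2: Convert Eₐ to J/mol: 65.4 kJ/mol = 65400 J/mol
Step 3: Calculate the exponent: -Eₐ/(RT) = -65400/(8.314 × 342) = -23.00073
Step 4: k = 5.29e+09 × exp(-23.00073)
Step 5: k = 5.29e+09 × 1.02544e-10 = 5.4246e-01 s⁻¹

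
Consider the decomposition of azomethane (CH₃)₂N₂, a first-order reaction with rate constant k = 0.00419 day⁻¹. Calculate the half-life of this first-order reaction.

165.4 day

Step 1: For a first-order reaction, t₁/₂ = ln(2)/k
Step 2: t₁/₂ = ln(2)/0.00419
Step 3: t₁/₂ = 0.6931/0.00419 = 165.4 day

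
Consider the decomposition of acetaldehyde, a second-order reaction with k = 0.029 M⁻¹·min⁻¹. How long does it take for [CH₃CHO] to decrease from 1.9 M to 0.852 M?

22.32 min

Step 1: For second-order: t = (1/[CH₃CHO] - 1/[CH₃CHO]₀)/k
Step 2: t = (1/0.852 - 1/1.9)/0.029
Step 3: t = (1.174 - 0.5263)/0.029
Step 4: t = 0.6474/0.029 = 22.32 min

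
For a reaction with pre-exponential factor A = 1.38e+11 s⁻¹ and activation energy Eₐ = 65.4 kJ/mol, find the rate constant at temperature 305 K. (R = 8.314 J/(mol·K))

8.69e-01 s⁻¹

Step 1: Use the Arrhenius equation: k = A × exp(-Eₐ/RT)
Step 2: Convert Eₐ to J/mol: 65.4 kJ/mol = 65400 J/mol
Step 3: Calculate the exponent: -Eₐ/(RT) = -65400/(8.314 × 305) = -25.79098
Step 4: k = 1.38e+11 × exp(-25.79098)
Step 5: k = 1.38e+11 × 6.29680e-12 = 8.6896e-01 s⁻¹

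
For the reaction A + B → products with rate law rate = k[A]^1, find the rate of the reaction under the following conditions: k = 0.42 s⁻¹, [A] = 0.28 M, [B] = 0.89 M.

0.1176 M/s

Step 1: The rate law is rate = k[A]^1
Step 2: Note that the rate does not depend on [B] (zero order in B).
Step 3: rate = 0.42 × (0.28)^1 = 0.1176 M/s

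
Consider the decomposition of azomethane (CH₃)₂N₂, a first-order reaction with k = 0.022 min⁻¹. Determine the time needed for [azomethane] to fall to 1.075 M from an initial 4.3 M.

63.01 min

Step 1: For first-order: t = ln([azomethane]₀/[azomethane])/k
Step 2: t = ln(4.3/1.075)/0.022
Step 3: t = ln(4)/0.022
Step 4: t = 1.386/0.022 = 63.01 min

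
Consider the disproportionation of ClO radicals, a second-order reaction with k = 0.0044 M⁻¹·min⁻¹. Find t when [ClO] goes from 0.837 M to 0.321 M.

436.5 min

Step 1: For second-order: t = (1/[ClO] - 1/[ClO]₀)/k
Step 2: t = (1/0.321 - 1/0.837)/0.0044
Step 3: t = (3.115 - 1.195)/0.0044
Step 4: t = 1.921/0.0044 = 436.5 min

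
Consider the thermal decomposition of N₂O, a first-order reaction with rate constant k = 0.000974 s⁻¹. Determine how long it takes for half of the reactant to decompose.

711.7 s

Step 1: For a first-order reaction, t₁/₂ = ln(2)/k
Step 2: t₁/₂ = ln(2)/0.000974
Step 3: t₁/₂ = 0.6931/0.000974 = 711.7 s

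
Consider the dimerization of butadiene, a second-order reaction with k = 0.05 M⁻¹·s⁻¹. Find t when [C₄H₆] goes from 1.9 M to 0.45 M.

33.92 s

Step 1: For second-order: t = (1/[C₄H₆] - 1/[C₄H₆]₀)/k
Step 2: t = (1/0.45 - 1/1.9)/0.05
Step 3: t = (2.222 - 0.5263)/0.05
Step 4: t = 1.696/0.05 = 33.92 s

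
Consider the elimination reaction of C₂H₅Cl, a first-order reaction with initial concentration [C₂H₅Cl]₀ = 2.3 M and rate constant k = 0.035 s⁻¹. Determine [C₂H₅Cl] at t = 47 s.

0.4439 M

Step 1: For a first-order reaction: [C₂H₅Cl] = [C₂H₅Cl]₀ × e^(-kt)
Step 2: [C₂H₅Cl] = 2.3 × e^(-0.035 × 47)
Step 3: [C₂H₅Cl] = 2.3 × e^(-1.645)
Step 4: [C₂H₅Cl] = 2.3 × 0.193013 = 0.4439 M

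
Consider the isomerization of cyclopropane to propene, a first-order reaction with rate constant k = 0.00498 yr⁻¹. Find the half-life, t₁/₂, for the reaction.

139.2 yr

Step 1: For a first-order reaction, t₁/₂ = ln(2)/k
Step 2: t₁/₂ = ln(2)/0.00498
Step 3: t₁/₂ = 0.6931/0.00498 = 139.2 yr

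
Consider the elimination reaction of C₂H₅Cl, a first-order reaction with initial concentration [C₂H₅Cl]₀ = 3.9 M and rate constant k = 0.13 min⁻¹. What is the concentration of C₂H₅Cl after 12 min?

0.8195 M

Step 1: For a first-order reaction: [C₂H₅Cl] = [C₂H₅Cl]₀ × e^(-kt)
Step 2: [C₂H₅Cl] = 3.9 × e^(-0.13 × 12)
Step 3: [C₂H₅Cl] = 3.9 × e^(-1.56)
Step 4: [C₂H₅Cl] = 3.9 × 0.210136 = 0.8195 M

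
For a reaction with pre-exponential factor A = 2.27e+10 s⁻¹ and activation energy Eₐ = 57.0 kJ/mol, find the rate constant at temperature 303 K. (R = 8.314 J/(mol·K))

3.38e+00 s⁻¹

Step 1: Use the Arrhenius equation: k = A × exp(-Eₐ/RT)
Step 2: Convert Eₐ to J/mol: 57.0 kJ/mol = 57000 J/mol
Step 3: Calculate the exponent: -Eₐ/(RT) = -57000/(8.314 × 303) = -22.62675
Step 4: k = 2.27e+10 × exp(-22.62675)
Step 5: k = 2.27e+10 × 1.49048e-10 = 3.3834e+00 s⁻¹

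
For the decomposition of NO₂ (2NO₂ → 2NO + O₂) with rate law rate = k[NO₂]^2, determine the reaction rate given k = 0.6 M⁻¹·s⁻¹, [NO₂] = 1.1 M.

0.726 M/s

Step 1: Identify the rate law: rate = k[NO₂]^2
Step 2: Substitute values: rate = 0.6 × (1.1)^2
Step 3: Calculate: rate = 0.6 × 1.21 = 0.726 M/s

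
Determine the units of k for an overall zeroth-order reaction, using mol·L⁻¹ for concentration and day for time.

mol·L⁻¹·day⁻¹

Step 1: For overall order n, rate = k × (concentration)^n.
Step 2: Rate has units mol·L⁻¹·day⁻¹; concentration term has units (mol·L⁻¹)^0.
Step 3: k = rate / (concentration)^n, so units of k = (mol·L⁻¹)^(1-0)·day⁻¹ = mol·L⁻¹·day⁻¹.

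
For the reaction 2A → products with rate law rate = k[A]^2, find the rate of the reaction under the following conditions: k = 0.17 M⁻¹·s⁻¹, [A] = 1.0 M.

0.17 M/s

Step 1: Identify the rate law: rate = k[A]^2
Step 2: Substitute values: rate = 0.17 × (1.0)^2
Step 3: Calculate: rate = 0.17 × 1 = 0.17 M/s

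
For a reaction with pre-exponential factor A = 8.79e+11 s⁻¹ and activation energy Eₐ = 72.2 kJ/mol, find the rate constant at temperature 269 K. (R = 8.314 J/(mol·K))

8.39e-03 s⁻¹

Step 1: Use the Arrhenius equation: k = A × exp(-Eₐ/RT)
Step 2: Convert Eₐ to J/mol: 72.2 kJ/mol = 72200 J/mol
Step 3: Calculate the exponent: -Eₐ/(RT) = -72200/(8.314 × 269) = -32.28308
Step 4: k = 8.79e+11 × exp(-32.28308)
Step 5: k = 8.79e+11 × 9.54194e-15 = 8.3874e-03 s⁻¹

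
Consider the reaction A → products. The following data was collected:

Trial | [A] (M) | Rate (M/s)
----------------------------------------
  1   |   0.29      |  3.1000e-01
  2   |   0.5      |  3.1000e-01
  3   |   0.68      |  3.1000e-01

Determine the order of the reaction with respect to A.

zeroth order (0)

Step 1: Compare trials - when concentration changes, rate stays constant.
Step 2: rate₂/rate₁ = 3.1000e-01/3.1000e-01 = 1
Step 3: [A]₂/[A]₁ = 0.5/0.29 = 1.724
Step 4: Since rate ratio ≈ (conc ratio)^0, the reaction is zeroth order.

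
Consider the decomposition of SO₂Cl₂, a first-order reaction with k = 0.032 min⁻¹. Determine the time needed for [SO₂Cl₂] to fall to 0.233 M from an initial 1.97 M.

66.71 min

Step 1: For first-order: t = ln([SO₂Cl₂]₀/[SO₂Cl₂])/k
Step 2: t = ln(1.97/0.233)/0.032
Step 3: t = ln(8.455)/0.032
Step 4: t = 2.135/0.032 = 66.71 min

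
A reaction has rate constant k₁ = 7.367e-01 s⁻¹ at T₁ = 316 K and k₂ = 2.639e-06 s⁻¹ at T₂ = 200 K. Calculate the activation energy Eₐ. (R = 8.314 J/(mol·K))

56.8 kJ/mol

Step 1: Use the two-temperature Arrhenius form: ln(k₂/k₁) = -Eₐ/R × (1/T₂ - 1/T₁)
Step 2: ln(k₂/k₁) = ln(2.639e-06/7.367e-01) = ln(3.58219e-06) = -12.5395
Step 3: 1/T₂ - 1/T₁ = 1/200 - 1/316 = 1.835443e-03 K⁻¹
Step 4: Eₐ = -R × ln(k₂/k₁) / (1/T₂ - 1/T₁) = -8.314 × -12.5395 / 1.835443e-03
Step 5: Eₐ = 5.6800e+04 J/mol = 56.8 kJ/mol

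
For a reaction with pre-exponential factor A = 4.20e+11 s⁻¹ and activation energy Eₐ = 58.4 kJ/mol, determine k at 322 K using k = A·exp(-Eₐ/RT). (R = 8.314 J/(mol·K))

1.41e+02 s⁻¹

Step 1: Use the Arrhenius equation: k = A × exp(-Eₐ/RT)
Step 2: Convert Eₐ to J/mol: 58.4 kJ/mol = 58400 J/mol
Step 3: Calculate the exponent: -Eₐ/(RT) = -58400/(8.314 × 322) = -21.81458
Step 4: k = 4.20e+11 × exp(-21.81458)
Step 5: k = 4.20e+11 × 3.35775e-10 = 1.4103e+02 s⁻¹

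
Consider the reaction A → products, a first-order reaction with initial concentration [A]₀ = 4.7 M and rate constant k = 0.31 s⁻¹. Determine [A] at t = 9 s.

0.2887 M

Step 1: For a first-order reaction: [A] = [A]₀ × e^(-kt)
Step 2: [A] = 4.7 × e^(-0.31 × 9)
Step 3: [A] = 4.7 × e^(-2.79)
Step 4: [A] = 4.7 × 0.0614212 = 0.2887 M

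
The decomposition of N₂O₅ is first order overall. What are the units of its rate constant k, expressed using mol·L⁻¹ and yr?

yr⁻¹

Step 1: For overall order n, rate = k × (concentration)^n.
Step 2: Rate has units mol·L⁻¹·yr⁻¹; concentration term has units (mol·L⁻¹)^1.
Step 3: k = rate / (concentration)^n, so units of k = (mol·L⁻¹)^(1-1)·yr⁻¹ = yr⁻¹.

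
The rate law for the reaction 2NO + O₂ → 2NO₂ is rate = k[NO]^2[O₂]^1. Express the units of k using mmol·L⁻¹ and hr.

(mmol·L⁻¹)⁻²·hr⁻¹

Step 1: Overall order = 2 + 1 = 3.
Step 2: rate has units mmol·L⁻¹·hr⁻¹; [NO]^2[O₂]^1 has units (mmol·L⁻¹)^3.
Step 3: k = rate/([NO]^2[O₂]^1), so units of k = (mmol·L⁻¹)^(1-3)·hr⁻¹ = (mmol·L⁻¹)⁻²·hr⁻¹.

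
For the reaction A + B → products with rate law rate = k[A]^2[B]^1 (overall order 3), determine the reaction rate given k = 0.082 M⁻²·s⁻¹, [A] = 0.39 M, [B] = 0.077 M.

0.0009604 M/s

Step 1: The rate law is rate = k[A]^2[B]^1, overall order = 2+1 = 3
Step 2: Substitute values: rate = 0.082 × (0.39)^2 × (0.077)^1
Step 3: rate = 0.082 × 0.1521 × 0.077 = 0.000960359 M/s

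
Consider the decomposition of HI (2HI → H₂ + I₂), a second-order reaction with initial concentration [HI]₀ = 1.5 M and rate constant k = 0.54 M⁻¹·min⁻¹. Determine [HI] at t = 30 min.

0.05929 M

Step 1: For a second-order reaction: 1/[HI] = 1/[HI]₀ + kt
Step 2: 1/[HI] = 1/1.5 + 0.54 × 30
Step 3: 1/[HI] = 0.6667 + 16.2 = 16.87
Step 4: [HI] = 1/16.87 = 0.05929 M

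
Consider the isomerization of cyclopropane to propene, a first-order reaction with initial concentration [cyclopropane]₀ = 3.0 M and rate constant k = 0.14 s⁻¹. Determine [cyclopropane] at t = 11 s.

0.6431 M

Step 1: For a first-order reaction: [cyclopropane] = [cyclopropane]₀ × e^(-kt)
Step 2: [cyclopropane] = 3.0 × e^(-0.14 × 11)
Step 3: [cyclopropane] = 3.0 × e^(-1.54)
Step 4: [cyclopropane] = 3.0 × 0.214381 = 0.6431 M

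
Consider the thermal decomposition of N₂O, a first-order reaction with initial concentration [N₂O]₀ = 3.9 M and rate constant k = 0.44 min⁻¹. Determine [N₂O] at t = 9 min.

0.07435 M

Step 1: For a first-order reaction: [N₂O] = [N₂O]₀ × e^(-kt)
Step 2: [N₂O] = 3.9 × e^(-0.44 × 9)
Step 3: [N₂O] = 3.9 × e^(-3.96)
Step 4: [N₂O] = 3.9 × 0.0190631 = 0.07435 M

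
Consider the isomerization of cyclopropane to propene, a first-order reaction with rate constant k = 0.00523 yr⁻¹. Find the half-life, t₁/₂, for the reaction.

132.5 yr

Step 1: For a first-order reaction, t₁/₂ = ln(2)/k
Step 2: t₁/₂ = ln(2)/0.00523
Step 3: t₁/₂ = 0.6931/0.00523 = 132.5 yr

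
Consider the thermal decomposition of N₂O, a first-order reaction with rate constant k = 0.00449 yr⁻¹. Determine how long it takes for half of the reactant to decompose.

154.4 yr

Step 1: For a first-order reaction, t₁/₂ = ln(2)/k
Step 2: t₁/₂ = ln(2)/0.00449
Step 3: t₁/₂ = 0.6931/0.00449 = 154.4 yr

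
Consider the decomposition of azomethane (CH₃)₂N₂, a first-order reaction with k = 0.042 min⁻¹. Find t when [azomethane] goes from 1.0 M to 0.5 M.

16.5 min

Step 1: For first-order: t = ln([azomethane]₀/[azomethane])/k
Step 2: t = ln(1.0/0.5)/0.042
Step 3: t = ln(2)/0.042
Step 4: t = 0.6931/0.042 = 16.5 min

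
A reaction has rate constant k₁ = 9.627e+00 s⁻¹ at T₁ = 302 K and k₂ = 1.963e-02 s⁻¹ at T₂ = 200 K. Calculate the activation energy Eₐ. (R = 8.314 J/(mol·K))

30.5 kJ/mol

Step 1: Use the two-temperature Arrhenius form: ln(k₂/k₁) = -Eₐ/R × (1/T₂ - 1/T₁)
Step 2: ln(k₂/k₁) = ln(1.963e-02/9.627e+00) = ln(0.00203906) = -6.19527
Step 3: 1/T₂ - 1/T₁ = 1/200 - 1/302 = 1.688742e-03 K⁻¹
Step 4: Eₐ = -R × ln(k₂/k₁) / (1/T₂ - 1/T₁) = -8.314 × -6.19527 / 1.688742e-03
Step 5: Eₐ = 3.0500e+04 J/mol = 30.5 kJ/mol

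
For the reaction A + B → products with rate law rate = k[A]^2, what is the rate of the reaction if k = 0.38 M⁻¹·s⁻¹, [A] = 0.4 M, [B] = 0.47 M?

0.0608 M/s

Step 1: The rate law is rate = k[A]^2
Step 2: Note that the rate does not depend on [B] (zero order in B).
Step 3: rate = 0.38 × (0.4)^2 = 0.0608 M/s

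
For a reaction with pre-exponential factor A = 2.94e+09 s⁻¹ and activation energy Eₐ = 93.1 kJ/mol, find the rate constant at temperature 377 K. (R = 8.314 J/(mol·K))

3.70e-04 s⁻¹

Step 1: Use the Arrhenius equation: k = A × exp(-Eₐ/RT)
Step 2: Convert Eₐ to J/mol: 93.1 kJ/mol = 93100 J/mol
Step 3: Calculate the exponent: -Eₐ/(RT) = -93100/(8.314 × 377) = -29.70286
Step 4: k = 2.94e+09 × exp(-29.70286)
Step 5: k = 2.94e+09 × 1.25954e-13 = 3.7030e-04 s⁻¹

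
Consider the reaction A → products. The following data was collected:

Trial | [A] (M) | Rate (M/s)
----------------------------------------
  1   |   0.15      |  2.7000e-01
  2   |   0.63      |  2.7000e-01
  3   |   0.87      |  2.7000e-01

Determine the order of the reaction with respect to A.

zeroth order (0)

Step 1: Compare trials - when concentration changes, rate stays constant.
Step 2: rate₂/rate₁ = 2.7000e-01/2.7000e-01 = 1
Step 3: [A]₂/[A]₁ = 0.63/0.15 = 4.2
Step 4: Since rate ratio ≈ (conc ratio)^0, the reaction is zeroth order.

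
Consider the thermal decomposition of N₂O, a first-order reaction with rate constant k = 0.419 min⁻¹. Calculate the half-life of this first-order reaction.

1.654 min

Step 1: For a first-order reaction, t₁/₂ = ln(2)/k
Step 2: t₁/₂ = ln(2)/0.419
Step 3: t₁/₂ = 0.6931/0.419 = 1.654 min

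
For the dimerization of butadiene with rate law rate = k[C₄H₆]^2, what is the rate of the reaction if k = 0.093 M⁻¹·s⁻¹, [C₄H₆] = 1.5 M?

0.2092 M/s

Step 1: Identify the rate law: rate = k[C₄H₆]^2
Step 2: Substitute values: rate = 0.093 × (1.5)^2
Step 3: Calculate: rate = 0.093 × 2.25 = 0.20925 M/s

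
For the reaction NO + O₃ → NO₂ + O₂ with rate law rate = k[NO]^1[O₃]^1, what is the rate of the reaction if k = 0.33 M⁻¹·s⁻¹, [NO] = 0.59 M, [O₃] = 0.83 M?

0.1616 M/s

Step 1: The rate law is rate = k[NO]^1[O₃]^1
Step 2: Substitute: rate = 0.33 × (0.59)^1 × (0.83)^1
Step 3: rate = 0.33 × 0.59 × 0.83 = 0.161601 M/s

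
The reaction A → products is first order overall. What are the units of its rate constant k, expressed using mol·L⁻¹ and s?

s⁻¹

Step 1: For overall order n, rate = k × (concentration)^n.
Step 2: Rate has units mol·L⁻¹·s⁻¹; concentration term has units (mol·L⁻¹)^1.
Step 3: k = rate / (concentration)^n, so units of k = (mol·L⁻¹)^(1-1)·s⁻¹ = s⁻¹.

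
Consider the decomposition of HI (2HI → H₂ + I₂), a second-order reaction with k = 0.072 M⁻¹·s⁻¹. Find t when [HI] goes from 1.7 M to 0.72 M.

11.12 s

Step 1: For second-order: t = (1/[HI] - 1/[HI]₀)/k
Step 2: t = (1/0.72 - 1/1.7)/0.072
Step 3: t = (1.389 - 0.5882)/0.072
Step 4: t = 0.8007/0.072 = 11.12 s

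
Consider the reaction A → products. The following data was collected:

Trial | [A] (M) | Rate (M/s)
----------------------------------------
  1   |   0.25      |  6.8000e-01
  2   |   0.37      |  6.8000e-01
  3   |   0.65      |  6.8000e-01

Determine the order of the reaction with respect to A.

zeroth order (0)

Step 1: Compare trials - when concentration changes, rate stays constant.
Step 2: rate₂/rate₁ = 6.8000e-01/6.8000e-01 = 1
Step 3: [A]₂/[A]₁ = 0.37/0.25 = 1.48
Step 4: Since rate ratio ≈ (conc ratio)^0, the reaction is zeroth order.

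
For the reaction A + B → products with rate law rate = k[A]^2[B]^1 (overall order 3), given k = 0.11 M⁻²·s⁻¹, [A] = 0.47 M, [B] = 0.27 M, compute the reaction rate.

0.006561 M/s

Step 1: The rate law is rate = k[A]^2[B]^1, overall order = 2+1 = 3
Step 2: Substitute values: rate = 0.11 × (0.47)^2 × (0.27)^1
Step 3: rate = 0.11 × 0.2209 × 0.27 = 0.00656073 M/s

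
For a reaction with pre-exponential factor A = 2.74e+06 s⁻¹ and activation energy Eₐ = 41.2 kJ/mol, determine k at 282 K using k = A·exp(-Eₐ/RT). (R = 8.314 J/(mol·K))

6.40e-02 s⁻¹

Step 1: Use the Arrhenius equation: k = A × exp(-Eₐ/RT)
Step 2: Convert Eₐ to J/mol: 41.2 kJ/mol = 41200 J/mol
Step 3: Calculate the exponent: -Eₐ/(RT) = -41200/(8.314 × 282) = -17.57268
Step 4: k = 2.74e+06 × exp(-17.57268)
Step 5: k = 2.74e+06 × 2.33497e-08 = 6.3978e-02 s⁻¹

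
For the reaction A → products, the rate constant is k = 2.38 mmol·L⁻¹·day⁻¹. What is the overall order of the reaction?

zeroth order (0)

Step 1: The units of k for an nth-order reaction are (concentration)^(1-n)·(time)⁻¹.
Step 2: Here k has units mmol·L⁻¹·day⁻¹, so the concentration exponent is 1.
Step 3: 1 - n = 1 ⇒ n = 0. The reaction is zeroth order.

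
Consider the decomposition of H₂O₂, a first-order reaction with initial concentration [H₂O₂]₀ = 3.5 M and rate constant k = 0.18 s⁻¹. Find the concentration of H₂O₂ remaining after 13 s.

0.3371 M

Step 1: For a first-order reaction: [H₂O₂] = [H₂O₂]₀ × e^(-kt)
Step 2: [H₂O₂] = 3.5 × e^(-0.18 × 13)
Step 3: [H₂O₂] = 3.5 × e^(-2.34)
Step 4: [H₂O₂] = 3.5 × 0.0963276 = 0.3371 M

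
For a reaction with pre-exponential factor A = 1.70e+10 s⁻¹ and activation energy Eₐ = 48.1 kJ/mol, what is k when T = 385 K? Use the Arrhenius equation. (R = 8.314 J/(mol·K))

5.06e+03 s⁻¹

Step 1: Use the Arrhenius equation: k = A × exp(-Eₐ/RT)
Step 2: Convert Eₐ to J/mol: 48.1 kJ/mol = 48100 J/mol
Step 3: Calculate the exponent: -Eₐ/(RT) = -48100/(8.314 × 385) = -15.02707
Step 4: k = 1.70e+10 × exp(-15.02707)
Step 5: k = 1.70e+10 × 2.97733e-07 = 5.0615e+03 s⁻¹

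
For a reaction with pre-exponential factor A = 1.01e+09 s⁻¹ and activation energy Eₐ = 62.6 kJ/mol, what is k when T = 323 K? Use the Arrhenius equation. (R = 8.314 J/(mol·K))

7.59e-02 s⁻¹

Step 1: Use the Arrhenius equation: k = A × exp(-Eₐ/RT)
Step 2: Convert Eₐ to J/mol: 62.6 kJ/mol = 62600 J/mol
Step 3: Calculate the exponent: -Eₐ/(RT) = -62600/(8.314 × 323) = -23.31105
Step 4: k = 1.01e+09 × exp(-23.31105)
Step 5: k = 1.01e+09 × 7.51865e-11 = 7.5938e-02 s⁻¹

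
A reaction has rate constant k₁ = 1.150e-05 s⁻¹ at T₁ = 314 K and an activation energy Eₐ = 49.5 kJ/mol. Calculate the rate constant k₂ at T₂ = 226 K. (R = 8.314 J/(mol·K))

7.149e-09 s⁻¹

Step 1: Use the two-temperature Arrhenius form: ln(k₂/k₁) = -Eₐ/R × (1/T₂ - 1/T₁)
Step 2: Convert Eₐ to J/mol: 49.5 kJ/mol = 49500 J/mol
Step 3: 1/T₂ - 1/T₁ = 1/226 - 1/314 = 1.240065e-03 K⁻¹
Step 4: ln(k₂/k₁) = -49500/8.314 × 1.240065e-03 = -7.38311
Step 5: k₂ = k₁ × exp(-7.38311) = 1.150e-05 × 6.21664e-04 = 7.149e-09 s⁻¹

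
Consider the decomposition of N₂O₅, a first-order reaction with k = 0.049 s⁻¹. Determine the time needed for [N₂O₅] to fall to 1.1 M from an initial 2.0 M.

12.2 s

Step 1: For first-order: t = ln([N₂O₅]₀/[N₂O₅])/k
Step 2: t = ln(2.0/1.1)/0.049
Step 3: t = ln(1.818)/0.049
Step 4: t = 0.5978/0.049 = 12.2 s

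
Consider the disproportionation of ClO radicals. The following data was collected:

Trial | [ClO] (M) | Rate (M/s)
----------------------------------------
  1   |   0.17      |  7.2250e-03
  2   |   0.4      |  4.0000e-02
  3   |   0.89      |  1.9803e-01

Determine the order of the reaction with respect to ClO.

second order (2)

Step 1: Compare trials to find order n where rate₂/rate₁ = ([ClO]₂/[ClO]₁)^n
Step 2: rate₂/rate₁ = 4.0000e-02/7.2250e-03 = 5.536
Step 3: [ClO]₂/[ClO]₁ = 0.4/0.17 = 2.353
Step 4: n = ln(5.536)/ln(2.353) = 2.00 ≈ 2
Step 5: The reaction is second order in ClO.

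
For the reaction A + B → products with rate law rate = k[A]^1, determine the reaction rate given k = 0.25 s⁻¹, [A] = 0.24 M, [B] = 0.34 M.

0.06 M/s

Step 1: The rate law is rate = k[A]^1
Step 2: Note that the rate does not depend on [B] (zero order in B).
Step 3: rate = 0.25 × (0.24)^1 = 0.06 M/s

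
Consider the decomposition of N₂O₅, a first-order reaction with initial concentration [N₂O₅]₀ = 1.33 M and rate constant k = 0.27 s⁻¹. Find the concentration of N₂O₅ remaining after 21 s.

0.004586 M

Step 1: For a first-order reaction: [N₂O₅] = [N₂O₅]₀ × e^(-kt)
Step 2: [N₂O₅] = 1.33 × e^(-0.27 × 21)
Step 3: [N₂O₅] = 1.33 × e^(-5.67)
Step 4: [N₂O₅] = 1.33 × 0.00344787 = 0.004586 M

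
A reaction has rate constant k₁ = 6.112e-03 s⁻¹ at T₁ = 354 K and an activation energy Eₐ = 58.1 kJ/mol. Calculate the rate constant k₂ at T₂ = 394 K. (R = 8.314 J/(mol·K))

4.535e-02 s⁻¹

Step 1: Use the two-temperature Arrhenius form: ln(k₂/k₁) = -Eₐ/R × (1/T₂ - 1/T₁)
Step 2: Convert Eₐ to J/mol: 58.1 kJ/mol = 58100 J/mol
Step 3: 1/T₂ - 1/T₁ = 1/394 - 1/354 = -2.867877e-04 K⁻¹
Step 4: ln(k₂/k₁) = -58100/8.314 × -2.867877e-04 = 2.00413
Step 5: k₂ = k₁ × exp(2.00413) = 6.112e-03 × 7.41964e+00 = 4.535e-02 s⁻¹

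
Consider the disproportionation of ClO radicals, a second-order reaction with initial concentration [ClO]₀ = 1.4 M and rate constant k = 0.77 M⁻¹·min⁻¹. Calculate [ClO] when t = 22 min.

0.05664 M

Step 1: For a second-order reaction: 1/[ClO] = 1/[ClO]₀ + kt
Step 2: 1/[ClO] = 1/1.4 + 0.77 × 22
Step 3: 1/[ClO] = 0.7143 + 16.94 = 17.65
Step 4: [ClO] = 1/17.65 = 0.05664 M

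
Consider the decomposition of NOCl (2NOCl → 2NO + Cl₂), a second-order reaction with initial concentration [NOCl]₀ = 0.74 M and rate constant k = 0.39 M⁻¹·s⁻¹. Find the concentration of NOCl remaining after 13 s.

0.1557 M

Step 1: For a second-order reaction: 1/[NOCl] = 1/[NOCl]₀ + kt
Step 2: 1/[NOCl] = 1/0.74 + 0.39 × 13
Step 3: 1/[NOCl] = 1.351 + 5.07 = 6.421
Step 4: [NOCl] = 1/6.421 = 0.1557 M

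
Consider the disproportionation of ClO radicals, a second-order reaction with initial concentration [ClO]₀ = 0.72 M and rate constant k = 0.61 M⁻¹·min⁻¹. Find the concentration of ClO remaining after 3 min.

0.3107 M

Step 1: For a second-order reaction: 1/[ClO] = 1/[ClO]₀ + kt
Step 2: 1/[ClO] = 1/0.72 + 0.61 × 3
Step 3: 1/[ClO] = 1.389 + 1.83 = 3.219
Step 4: [ClO] = 1/3.219 = 0.3107 M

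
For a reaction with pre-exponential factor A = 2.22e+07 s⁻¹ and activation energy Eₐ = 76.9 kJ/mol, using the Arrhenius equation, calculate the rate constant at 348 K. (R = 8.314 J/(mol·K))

6.36e-05 s⁻¹

Step 1: Use the Arrhenius equation: k = A × exp(-Eₐ/RT)
Step 2: Convert Eₐ to J/mol: 76.9 kJ/mol = 76900 J/mol
Step 3: Calculate the exponent: -Eₐ/(RT) = -76900/(8.314 × 348) = -26.57890
Step 4: k = 2.22e+07 × exp(-26.57890)
Step 5: k = 2.22e+07 × 2.86372e-12 = 6.3575e-05 s⁻¹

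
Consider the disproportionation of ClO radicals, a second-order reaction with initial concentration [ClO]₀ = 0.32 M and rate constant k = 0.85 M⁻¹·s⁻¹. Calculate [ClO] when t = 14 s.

0.06656 M

Step 1: For a second-order reaction: 1/[ClO] = 1/[ClO]₀ + kt
Step 2: 1/[ClO] = 1/0.32 + 0.85 × 14
Step 3: 1/[ClO] = 3.125 + 11.9 = 15.03
Step 4: [ClO] = 1/15.03 = 0.06656 M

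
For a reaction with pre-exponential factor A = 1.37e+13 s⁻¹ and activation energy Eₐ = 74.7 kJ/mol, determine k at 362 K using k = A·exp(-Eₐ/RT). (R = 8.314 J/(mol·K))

2.28e+02 s⁻¹

Step 1: Use the Arrhenius equation: k = A × exp(-Eₐ/RT)
Step 2: Convert Eₐ to J/mol: 74.7 kJ/mol = 74700 J/mol
Step 3: Calculate the exponent: -Eₐ/(RT) = -74700/(8.314 × 362) = -24.82001
Step 4: k = 1.37e+13 × exp(-24.82001)
Step 5: k = 1.37e+13 × 1.66267e-11 = 2.2779e+02 s⁻¹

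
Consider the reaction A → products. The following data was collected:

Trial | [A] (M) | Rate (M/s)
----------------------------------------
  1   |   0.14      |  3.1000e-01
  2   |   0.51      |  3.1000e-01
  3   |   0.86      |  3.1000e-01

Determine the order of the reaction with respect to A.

zeroth order (0)

Step 1: Compare trials - when concentration changes, rate stays constant.
Step 2: rate₂/rate₁ = 3.1000e-01/3.1000e-01 = 1
Step 3: [A]₂/[A]₁ = 0.51/0.14 = 3.643
Step 4: Since rate ratio ≈ (conc ratio)^0, the reaction is zeroth order.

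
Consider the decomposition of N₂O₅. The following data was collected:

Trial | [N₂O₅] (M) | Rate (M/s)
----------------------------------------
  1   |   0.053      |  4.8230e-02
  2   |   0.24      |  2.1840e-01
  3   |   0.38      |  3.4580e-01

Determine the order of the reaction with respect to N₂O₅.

first order (1)

Step 1: Compare trials to find order n where rate₂/rate₁ = ([N₂O₅]₂/[N₂O₅]₁)^n
Step 2: rate₂/rate₁ = 2.1840e-01/4.8230e-02 = 4.528
Step 3: [N₂O₅]₂/[N₂O₅]₁ = 0.24/0.053 = 4.528
Step 4: n = ln(4.528)/ln(4.528) = 1.00 ≈ 1
Step 5: The reaction is first order in N₂O₅.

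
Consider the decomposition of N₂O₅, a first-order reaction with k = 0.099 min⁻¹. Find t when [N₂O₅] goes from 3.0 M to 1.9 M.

4.614 min

Step 1: For first-order: t = ln([N₂O₅]₀/[N₂O₅])/k
Step 2: t = ln(3.0/1.9)/0.099
Step 3: t = ln(1.579)/0.099
Step 4: t = 0.4568/0.099 = 4.614 min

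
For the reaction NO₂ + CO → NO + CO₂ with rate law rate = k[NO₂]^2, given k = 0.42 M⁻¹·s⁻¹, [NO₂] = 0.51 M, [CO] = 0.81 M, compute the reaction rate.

0.1092 M/s

Step 1: The rate law is rate = k[NO₂]^2
Step 2: Note that the rate does not depend on [CO] (zero order in CO).
Step 3: rate = 0.42 × (0.51)^2 = 0.109242 M/s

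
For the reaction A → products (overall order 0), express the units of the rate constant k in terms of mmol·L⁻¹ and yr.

mmol·L⁻¹·yr⁻¹

Step 1: For overall order n, rate = k × (concentration)^n.
Step 2: Rate has units mmol·L⁻¹·yr⁻¹; concentration term has units (mmol·L⁻¹)^0.
Step 3: k = rate / (concentration)^n, so units of k = (mmol·L⁻¹)^(1-0)·yr⁻¹ = mmol·L⁻¹·yr⁻¹.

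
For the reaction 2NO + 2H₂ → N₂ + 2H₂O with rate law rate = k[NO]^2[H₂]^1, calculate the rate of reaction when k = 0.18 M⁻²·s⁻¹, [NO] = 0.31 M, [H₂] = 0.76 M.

0.01315 M/s

Step 1: The rate law is rate = k[NO]^2[H₂]^1
Step 2: Substitute: rate = 0.18 × (0.31)^2 × (0.76)^1
Step 3: rate = 0.18 × 0.0961 × 0.76 = 0.0131465 M/s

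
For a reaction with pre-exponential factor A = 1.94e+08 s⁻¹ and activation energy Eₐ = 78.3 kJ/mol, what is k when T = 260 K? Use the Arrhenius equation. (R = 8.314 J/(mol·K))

3.60e-08 s⁻¹

Step 1: Use the Arrhenius equation: k = A × exp(-Eₐ/RT)
Step 2: Convert Eₐ to J/mol: 78.3 kJ/mol = 78300 J/mol
Step 3: Calculate the exponent: -Eₐ/(RT) = -78300/(8.314 × 260) = -36.22250
Step 4: k = 1.94e+08 × exp(-36.22250)
Step 5: k = 1.94e+08 × 1.85681e-16 = 3.6022e-08 s⁻¹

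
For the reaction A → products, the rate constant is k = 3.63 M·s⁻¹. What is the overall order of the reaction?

zeroth order (0)

Step 1: The units of k for an nth-order reaction are (concentration)^(1-n)·(time)⁻¹.
Step 2: Here k has units M·s⁻¹, so the concentration exponent is 1.
Step 3: 1 - n = 1 ⇒ n = 0. The reaction is zeroth order.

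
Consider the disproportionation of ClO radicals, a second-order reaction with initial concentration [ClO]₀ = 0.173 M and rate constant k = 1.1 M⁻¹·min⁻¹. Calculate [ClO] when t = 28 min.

0.02734 M

Step 1: For a second-order reaction: 1/[ClO] = 1/[ClO]₀ + kt
Step 2: 1/[ClO] = 1/0.173 + 1.1 × 28
Step 3: 1/[ClO] = 5.78 + 30.8 = 36.58
Step 4: [ClO] = 1/36.58 = 0.02734 M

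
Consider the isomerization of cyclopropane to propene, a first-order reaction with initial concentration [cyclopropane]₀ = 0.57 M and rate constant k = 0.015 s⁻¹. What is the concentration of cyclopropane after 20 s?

0.4223 M

Step 1: For a first-order reaction: [cyclopropane] = [cyclopropane]₀ × e^(-kt)
Step 2: [cyclopropane] = 0.57 × e^(-0.015 × 20)
Step 3: [cyclopropane] = 0.57 × e^(-0.3)
Step 4: [cyclopropane] = 0.57 × 0.740818 = 0.4223 M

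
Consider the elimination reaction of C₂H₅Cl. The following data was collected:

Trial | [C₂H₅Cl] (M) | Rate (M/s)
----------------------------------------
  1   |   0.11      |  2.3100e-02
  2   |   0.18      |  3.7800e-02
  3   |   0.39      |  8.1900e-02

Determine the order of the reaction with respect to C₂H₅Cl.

first order (1)

Step 1: Compare trials to find order n where rate₂/rate₁ = ([C₂H₅Cl]₂/[C₂H₅Cl]₁)^n
Step 2: rate₂/rate₁ = 3.7800e-02/2.3100e-02 = 1.636
Step 3: [C₂H₅Cl]₂/[C₂H₅Cl]₁ = 0.18/0.11 = 1.636
Step 4: n = ln(1.636)/ln(1.636) = 1.00 ≈ 1
Step 5: The reaction is first order in C₂H₅Cl.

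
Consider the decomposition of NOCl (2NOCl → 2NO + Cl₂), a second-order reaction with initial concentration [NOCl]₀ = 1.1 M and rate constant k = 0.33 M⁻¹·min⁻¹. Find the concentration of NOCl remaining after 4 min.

0.4486 M

Step 1: For a second-order reaction: 1/[NOCl] = 1/[NOCl]₀ + kt
Step 2: 1/[NOCl] = 1/1.1 + 0.33 × 4
Step 3: 1/[NOCl] = 0.9091 + 1.32 = 2.229
Step 4: [NOCl] = 1/2.229 = 0.4486 M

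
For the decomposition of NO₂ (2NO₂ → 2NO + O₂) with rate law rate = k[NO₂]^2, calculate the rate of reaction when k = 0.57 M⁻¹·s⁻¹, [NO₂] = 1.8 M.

1.847 M/s

Step 1: Identify the rate law: rate = k[NO₂]^2
Step 2: Substitute values: rate = 0.57 × (1.8)^2
Step 3: Calculate: rate = 0.57 × 3.24 = 1.8468 M/s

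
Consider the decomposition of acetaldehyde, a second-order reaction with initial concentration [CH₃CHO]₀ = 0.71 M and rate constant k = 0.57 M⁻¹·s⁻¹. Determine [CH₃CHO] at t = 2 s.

0.3924 M

Step 1: For a second-order reaction: 1/[CH₃CHO] = 1/[CH₃CHO]₀ + kt
Step 2: 1/[CH₃CHO] = 1/0.71 + 0.57 × 2
Step 3: 1/[CH₃CHO] = 1.408 + 1.14 = 2.548
Step 4: [CH₃CHO] = 1/2.548 = 0.3924 M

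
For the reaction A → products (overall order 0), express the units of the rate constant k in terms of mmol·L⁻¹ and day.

mmol·L⁻¹·day⁻¹

Step 1: For overall order n, rate = k × (concentration)^n.
Step 2: Rate has units mmol·L⁻¹·day⁻¹; concentration term has units (mmol·L⁻¹)^0.
Step 3: k = rate / (concentration)^n, so units of k = (mmol·L⁻¹)^(1-0)·day⁻¹ = mmol·L⁻¹·day⁻¹.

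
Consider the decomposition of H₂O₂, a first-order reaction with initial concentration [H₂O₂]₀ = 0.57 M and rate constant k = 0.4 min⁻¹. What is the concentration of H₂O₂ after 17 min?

0.0006349 M

Step 1: For a first-order reaction: [H₂O₂] = [H₂O₂]₀ × e^(-kt)
Step 2: [H₂O₂] = 0.57 × e^(-0.4 × 17)
Step 3: [H₂O₂] = 0.57 × e^(-6.8)
Step 4: [H₂O₂] = 0.57 × 0.00111378 = 0.0006349 M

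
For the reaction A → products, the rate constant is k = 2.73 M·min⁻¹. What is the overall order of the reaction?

zeroth order (0)

Step 1: The units of k for an nth-order reaction are (concentration)^(1-n)·(time)⁻¹.
Step 2: Here k has units M·min⁻¹, so the concentration exponent is 1.
Step 3: 1 - n = 1 ⇒ n = 0. The reaction is zeroth order.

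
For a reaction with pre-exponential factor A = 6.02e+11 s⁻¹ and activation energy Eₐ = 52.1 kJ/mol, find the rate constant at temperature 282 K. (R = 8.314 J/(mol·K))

1.35e+02 s⁻¹

Step 1: Use the Arrhenius equation: k = A × exp(-Eₐ/RT)
Step 2: Convert Eₐ to J/mol: 52.1 kJ/mol = 52100 J/mol
Step 3: Calculate the exponent: -Eₐ/(RT) = -52100/(8.314 × 282) = -22.22177
Step 4: k = 6.02e+11 × exp(-22.22177)
Step 5: k = 6.02e+11 × 2.23464e-10 = 1.3453e+02 s⁻¹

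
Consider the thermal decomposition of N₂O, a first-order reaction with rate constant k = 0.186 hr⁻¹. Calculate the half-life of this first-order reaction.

3.727 hr

Step 1: For a first-order reaction, t₁/₂ = ln(2)/k
Step 2: t₁/₂ = ln(2)/0.186
Step 3: t₁/₂ = 0.6931/0.186 = 3.727 hr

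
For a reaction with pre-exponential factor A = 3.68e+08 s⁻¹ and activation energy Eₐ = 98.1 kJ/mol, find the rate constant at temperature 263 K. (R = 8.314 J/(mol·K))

1.21e-11 s⁻¹

Step 1: Use the Arrhenius equation: k = A × exp(-Eₐ/RT)
Step 2: Convert Eₐ to J/mol: 98.1 kJ/mol = 98100 J/mol
Step 3: Calculate the exponent: -Eₐ/(RT) = -98100/(8.314 × 263) = -44.86454
Step 4: k = 3.68e+08 × exp(-44.86454)
Step 5: k = 3.68e+08 × 3.27777e-20 = 1.2062e-11 s⁻¹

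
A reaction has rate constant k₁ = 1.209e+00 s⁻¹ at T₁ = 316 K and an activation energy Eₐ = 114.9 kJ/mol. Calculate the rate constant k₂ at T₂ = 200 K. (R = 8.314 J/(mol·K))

1.164e-11 s⁻¹

Step 1: Use the two-temperature Arrhenius form: ln(k₂/k₁) = -Eₐ/R × (1/T₂ - 1/T₁)
Step 2: Convert Eₐ to J/mol: 114.9 kJ/mol = 114900 J/mol
Step 3: 1/T₂ - 1/T₁ = 1/200 - 1/316 = 1.835443e-03 K⁻¹
Step 4: ln(k₂/k₁) = -114900/8.314 × 1.835443e-03 = -25.36594
Step 5: k₂ = k₁ × exp(-25.36594) = 1.209e+00 × 9.63191e-12 = 1.164e-11 s⁻¹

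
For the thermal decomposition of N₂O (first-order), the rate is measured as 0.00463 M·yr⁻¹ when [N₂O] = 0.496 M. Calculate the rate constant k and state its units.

0.009335 yr⁻¹

Step 1: rate = k[N₂O]^1, so k = rate / [N₂O]^1.
Step 2: k = 0.00463 / (0.496)^1 = 0.00463 / 0.496.
Step 3: k = 0.009335 yr⁻¹.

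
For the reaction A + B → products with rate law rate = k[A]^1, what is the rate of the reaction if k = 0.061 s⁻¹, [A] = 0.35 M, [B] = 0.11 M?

0.02135 M/s

Step 1: The rate law is rate = k[A]^1
Step 2: Note that the rate does not depend on [B] (zero order in B).
Step 3: rate = 0.061 × (0.35)^1 = 0.02135 M/s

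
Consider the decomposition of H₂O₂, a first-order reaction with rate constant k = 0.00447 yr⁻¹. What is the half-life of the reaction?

155.1 yr

Step 1: For a first-order reaction, t₁/₂ = ln(2)/k
Step 2: t₁/₂ = ln(2)/0.00447
Step 3: t₁/₂ = 0.6931/0.00447 = 155.1 yr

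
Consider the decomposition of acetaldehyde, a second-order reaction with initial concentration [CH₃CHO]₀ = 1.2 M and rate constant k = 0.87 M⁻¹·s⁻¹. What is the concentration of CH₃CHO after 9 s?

0.1154 M

Step 1: For a second-order reaction: 1/[CH₃CHO] = 1/[CH₃CHO]₀ + kt
Step 2: 1/[CH₃CHO] = 1/1.2 + 0.87 × 9
Step 3: 1/[CH₃CHO] = 0.8333 + 7.83 = 8.663
Step 4: [CH₃CHO] = 1/8.663 = 0.1154 M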